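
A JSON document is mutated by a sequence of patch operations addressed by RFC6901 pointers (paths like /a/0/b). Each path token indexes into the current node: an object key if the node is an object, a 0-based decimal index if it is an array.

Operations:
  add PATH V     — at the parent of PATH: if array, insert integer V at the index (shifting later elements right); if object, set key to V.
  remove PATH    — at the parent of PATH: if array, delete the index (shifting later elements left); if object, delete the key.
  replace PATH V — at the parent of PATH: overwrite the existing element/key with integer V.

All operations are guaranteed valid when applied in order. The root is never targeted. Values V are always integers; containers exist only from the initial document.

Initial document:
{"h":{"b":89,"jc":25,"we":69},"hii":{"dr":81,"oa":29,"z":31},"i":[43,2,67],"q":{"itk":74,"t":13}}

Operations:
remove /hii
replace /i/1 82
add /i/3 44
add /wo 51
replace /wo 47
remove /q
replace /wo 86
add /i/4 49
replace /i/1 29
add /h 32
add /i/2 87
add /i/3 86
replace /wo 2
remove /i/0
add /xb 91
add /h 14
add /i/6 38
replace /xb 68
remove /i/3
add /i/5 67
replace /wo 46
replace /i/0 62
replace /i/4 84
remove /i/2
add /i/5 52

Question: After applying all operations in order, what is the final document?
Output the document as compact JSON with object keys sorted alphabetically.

After op 1 (remove /hii): {"h":{"b":89,"jc":25,"we":69},"i":[43,2,67],"q":{"itk":74,"t":13}}
After op 2 (replace /i/1 82): {"h":{"b":89,"jc":25,"we":69},"i":[43,82,67],"q":{"itk":74,"t":13}}
After op 3 (add /i/3 44): {"h":{"b":89,"jc":25,"we":69},"i":[43,82,67,44],"q":{"itk":74,"t":13}}
After op 4 (add /wo 51): {"h":{"b":89,"jc":25,"we":69},"i":[43,82,67,44],"q":{"itk":74,"t":13},"wo":51}
After op 5 (replace /wo 47): {"h":{"b":89,"jc":25,"we":69},"i":[43,82,67,44],"q":{"itk":74,"t":13},"wo":47}
After op 6 (remove /q): {"h":{"b":89,"jc":25,"we":69},"i":[43,82,67,44],"wo":47}
After op 7 (replace /wo 86): {"h":{"b":89,"jc":25,"we":69},"i":[43,82,67,44],"wo":86}
After op 8 (add /i/4 49): {"h":{"b":89,"jc":25,"we":69},"i":[43,82,67,44,49],"wo":86}
After op 9 (replace /i/1 29): {"h":{"b":89,"jc":25,"we":69},"i":[43,29,67,44,49],"wo":86}
After op 10 (add /h 32): {"h":32,"i":[43,29,67,44,49],"wo":86}
After op 11 (add /i/2 87): {"h":32,"i":[43,29,87,67,44,49],"wo":86}
After op 12 (add /i/3 86): {"h":32,"i":[43,29,87,86,67,44,49],"wo":86}
After op 13 (replace /wo 2): {"h":32,"i":[43,29,87,86,67,44,49],"wo":2}
After op 14 (remove /i/0): {"h":32,"i":[29,87,86,67,44,49],"wo":2}
After op 15 (add /xb 91): {"h":32,"i":[29,87,86,67,44,49],"wo":2,"xb":91}
After op 16 (add /h 14): {"h":14,"i":[29,87,86,67,44,49],"wo":2,"xb":91}
After op 17 (add /i/6 38): {"h":14,"i":[29,87,86,67,44,49,38],"wo":2,"xb":91}
After op 18 (replace /xb 68): {"h":14,"i":[29,87,86,67,44,49,38],"wo":2,"xb":68}
After op 19 (remove /i/3): {"h":14,"i":[29,87,86,44,49,38],"wo":2,"xb":68}
After op 20 (add /i/5 67): {"h":14,"i":[29,87,86,44,49,67,38],"wo":2,"xb":68}
After op 21 (replace /wo 46): {"h":14,"i":[29,87,86,44,49,67,38],"wo":46,"xb":68}
After op 22 (replace /i/0 62): {"h":14,"i":[62,87,86,44,49,67,38],"wo":46,"xb":68}
After op 23 (replace /i/4 84): {"h":14,"i":[62,87,86,44,84,67,38],"wo":46,"xb":68}
After op 24 (remove /i/2): {"h":14,"i":[62,87,44,84,67,38],"wo":46,"xb":68}
After op 25 (add /i/5 52): {"h":14,"i":[62,87,44,84,67,52,38],"wo":46,"xb":68}

Answer: {"h":14,"i":[62,87,44,84,67,52,38],"wo":46,"xb":68}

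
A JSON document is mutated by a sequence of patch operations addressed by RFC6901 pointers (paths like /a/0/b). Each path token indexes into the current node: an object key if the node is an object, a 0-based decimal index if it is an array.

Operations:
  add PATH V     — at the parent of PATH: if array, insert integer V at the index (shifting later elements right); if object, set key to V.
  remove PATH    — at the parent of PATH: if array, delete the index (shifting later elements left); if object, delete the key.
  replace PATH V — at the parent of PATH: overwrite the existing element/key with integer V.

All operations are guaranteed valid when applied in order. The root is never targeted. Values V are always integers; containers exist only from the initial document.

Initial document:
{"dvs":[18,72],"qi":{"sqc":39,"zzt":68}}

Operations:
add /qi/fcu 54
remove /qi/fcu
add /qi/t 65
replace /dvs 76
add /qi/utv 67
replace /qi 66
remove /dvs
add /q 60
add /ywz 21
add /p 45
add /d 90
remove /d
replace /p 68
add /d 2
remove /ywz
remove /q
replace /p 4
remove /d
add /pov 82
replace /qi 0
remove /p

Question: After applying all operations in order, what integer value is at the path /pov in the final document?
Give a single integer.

Answer: 82

Derivation:
After op 1 (add /qi/fcu 54): {"dvs":[18,72],"qi":{"fcu":54,"sqc":39,"zzt":68}}
After op 2 (remove /qi/fcu): {"dvs":[18,72],"qi":{"sqc":39,"zzt":68}}
After op 3 (add /qi/t 65): {"dvs":[18,72],"qi":{"sqc":39,"t":65,"zzt":68}}
After op 4 (replace /dvs 76): {"dvs":76,"qi":{"sqc":39,"t":65,"zzt":68}}
After op 5 (add /qi/utv 67): {"dvs":76,"qi":{"sqc":39,"t":65,"utv":67,"zzt":68}}
After op 6 (replace /qi 66): {"dvs":76,"qi":66}
After op 7 (remove /dvs): {"qi":66}
After op 8 (add /q 60): {"q":60,"qi":66}
After op 9 (add /ywz 21): {"q":60,"qi":66,"ywz":21}
After op 10 (add /p 45): {"p":45,"q":60,"qi":66,"ywz":21}
After op 11 (add /d 90): {"d":90,"p":45,"q":60,"qi":66,"ywz":21}
After op 12 (remove /d): {"p":45,"q":60,"qi":66,"ywz":21}
After op 13 (replace /p 68): {"p":68,"q":60,"qi":66,"ywz":21}
After op 14 (add /d 2): {"d":2,"p":68,"q":60,"qi":66,"ywz":21}
After op 15 (remove /ywz): {"d":2,"p":68,"q":60,"qi":66}
After op 16 (remove /q): {"d":2,"p":68,"qi":66}
After op 17 (replace /p 4): {"d":2,"p":4,"qi":66}
After op 18 (remove /d): {"p":4,"qi":66}
After op 19 (add /pov 82): {"p":4,"pov":82,"qi":66}
After op 20 (replace /qi 0): {"p":4,"pov":82,"qi":0}
After op 21 (remove /p): {"pov":82,"qi":0}
Value at /pov: 82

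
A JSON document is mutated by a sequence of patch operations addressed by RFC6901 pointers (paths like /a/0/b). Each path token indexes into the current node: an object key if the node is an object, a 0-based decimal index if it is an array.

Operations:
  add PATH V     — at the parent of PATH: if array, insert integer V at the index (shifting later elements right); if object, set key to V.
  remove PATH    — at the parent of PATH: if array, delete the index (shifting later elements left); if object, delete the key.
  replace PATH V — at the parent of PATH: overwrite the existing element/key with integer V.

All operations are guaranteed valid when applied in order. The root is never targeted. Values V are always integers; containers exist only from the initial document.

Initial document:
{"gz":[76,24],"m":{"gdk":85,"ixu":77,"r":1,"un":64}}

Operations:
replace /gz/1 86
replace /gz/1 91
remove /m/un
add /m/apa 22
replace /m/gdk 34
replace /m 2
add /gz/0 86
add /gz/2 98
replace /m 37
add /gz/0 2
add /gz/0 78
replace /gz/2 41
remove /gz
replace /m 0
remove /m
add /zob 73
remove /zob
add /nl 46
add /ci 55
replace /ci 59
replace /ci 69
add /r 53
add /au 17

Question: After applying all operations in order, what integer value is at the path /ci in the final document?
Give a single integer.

Answer: 69

Derivation:
After op 1 (replace /gz/1 86): {"gz":[76,86],"m":{"gdk":85,"ixu":77,"r":1,"un":64}}
After op 2 (replace /gz/1 91): {"gz":[76,91],"m":{"gdk":85,"ixu":77,"r":1,"un":64}}
After op 3 (remove /m/un): {"gz":[76,91],"m":{"gdk":85,"ixu":77,"r":1}}
After op 4 (add /m/apa 22): {"gz":[76,91],"m":{"apa":22,"gdk":85,"ixu":77,"r":1}}
After op 5 (replace /m/gdk 34): {"gz":[76,91],"m":{"apa":22,"gdk":34,"ixu":77,"r":1}}
After op 6 (replace /m 2): {"gz":[76,91],"m":2}
After op 7 (add /gz/0 86): {"gz":[86,76,91],"m":2}
After op 8 (add /gz/2 98): {"gz":[86,76,98,91],"m":2}
After op 9 (replace /m 37): {"gz":[86,76,98,91],"m":37}
After op 10 (add /gz/0 2): {"gz":[2,86,76,98,91],"m":37}
After op 11 (add /gz/0 78): {"gz":[78,2,86,76,98,91],"m":37}
After op 12 (replace /gz/2 41): {"gz":[78,2,41,76,98,91],"m":37}
After op 13 (remove /gz): {"m":37}
After op 14 (replace /m 0): {"m":0}
After op 15 (remove /m): {}
After op 16 (add /zob 73): {"zob":73}
After op 17 (remove /zob): {}
After op 18 (add /nl 46): {"nl":46}
After op 19 (add /ci 55): {"ci":55,"nl":46}
After op 20 (replace /ci 59): {"ci":59,"nl":46}
After op 21 (replace /ci 69): {"ci":69,"nl":46}
After op 22 (add /r 53): {"ci":69,"nl":46,"r":53}
After op 23 (add /au 17): {"au":17,"ci":69,"nl":46,"r":53}
Value at /ci: 69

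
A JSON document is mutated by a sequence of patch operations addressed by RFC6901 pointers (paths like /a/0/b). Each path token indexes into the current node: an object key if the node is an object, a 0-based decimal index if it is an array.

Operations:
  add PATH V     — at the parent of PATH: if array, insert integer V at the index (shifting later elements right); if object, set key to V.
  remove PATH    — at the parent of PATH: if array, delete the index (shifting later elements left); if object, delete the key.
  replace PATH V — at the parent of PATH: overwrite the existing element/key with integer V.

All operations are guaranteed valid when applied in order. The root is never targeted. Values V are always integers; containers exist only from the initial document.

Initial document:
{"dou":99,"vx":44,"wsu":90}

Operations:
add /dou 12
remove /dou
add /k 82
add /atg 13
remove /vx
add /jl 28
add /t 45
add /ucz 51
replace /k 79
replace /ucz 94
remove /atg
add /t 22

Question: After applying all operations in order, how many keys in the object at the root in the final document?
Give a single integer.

Answer: 5

Derivation:
After op 1 (add /dou 12): {"dou":12,"vx":44,"wsu":90}
After op 2 (remove /dou): {"vx":44,"wsu":90}
After op 3 (add /k 82): {"k":82,"vx":44,"wsu":90}
After op 4 (add /atg 13): {"atg":13,"k":82,"vx":44,"wsu":90}
After op 5 (remove /vx): {"atg":13,"k":82,"wsu":90}
After op 6 (add /jl 28): {"atg":13,"jl":28,"k":82,"wsu":90}
After op 7 (add /t 45): {"atg":13,"jl":28,"k":82,"t":45,"wsu":90}
After op 8 (add /ucz 51): {"atg":13,"jl":28,"k":82,"t":45,"ucz":51,"wsu":90}
After op 9 (replace /k 79): {"atg":13,"jl":28,"k":79,"t":45,"ucz":51,"wsu":90}
After op 10 (replace /ucz 94): {"atg":13,"jl":28,"k":79,"t":45,"ucz":94,"wsu":90}
After op 11 (remove /atg): {"jl":28,"k":79,"t":45,"ucz":94,"wsu":90}
After op 12 (add /t 22): {"jl":28,"k":79,"t":22,"ucz":94,"wsu":90}
Size at the root: 5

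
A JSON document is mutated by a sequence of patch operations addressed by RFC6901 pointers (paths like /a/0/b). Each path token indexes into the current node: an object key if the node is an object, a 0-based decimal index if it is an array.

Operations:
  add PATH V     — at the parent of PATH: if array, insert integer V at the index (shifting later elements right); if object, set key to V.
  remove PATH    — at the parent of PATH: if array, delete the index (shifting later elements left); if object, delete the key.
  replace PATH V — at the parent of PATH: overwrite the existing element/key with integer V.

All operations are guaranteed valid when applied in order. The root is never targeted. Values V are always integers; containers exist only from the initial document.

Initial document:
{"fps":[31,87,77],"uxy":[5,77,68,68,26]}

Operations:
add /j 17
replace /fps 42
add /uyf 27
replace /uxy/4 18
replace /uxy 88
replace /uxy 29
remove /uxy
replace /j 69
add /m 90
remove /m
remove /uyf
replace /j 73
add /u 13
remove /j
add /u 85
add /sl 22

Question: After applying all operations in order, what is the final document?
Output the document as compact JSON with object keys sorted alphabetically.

After op 1 (add /j 17): {"fps":[31,87,77],"j":17,"uxy":[5,77,68,68,26]}
After op 2 (replace /fps 42): {"fps":42,"j":17,"uxy":[5,77,68,68,26]}
After op 3 (add /uyf 27): {"fps":42,"j":17,"uxy":[5,77,68,68,26],"uyf":27}
After op 4 (replace /uxy/4 18): {"fps":42,"j":17,"uxy":[5,77,68,68,18],"uyf":27}
After op 5 (replace /uxy 88): {"fps":42,"j":17,"uxy":88,"uyf":27}
After op 6 (replace /uxy 29): {"fps":42,"j":17,"uxy":29,"uyf":27}
After op 7 (remove /uxy): {"fps":42,"j":17,"uyf":27}
After op 8 (replace /j 69): {"fps":42,"j":69,"uyf":27}
After op 9 (add /m 90): {"fps":42,"j":69,"m":90,"uyf":27}
After op 10 (remove /m): {"fps":42,"j":69,"uyf":27}
After op 11 (remove /uyf): {"fps":42,"j":69}
After op 12 (replace /j 73): {"fps":42,"j":73}
After op 13 (add /u 13): {"fps":42,"j":73,"u":13}
After op 14 (remove /j): {"fps":42,"u":13}
After op 15 (add /u 85): {"fps":42,"u":85}
After op 16 (add /sl 22): {"fps":42,"sl":22,"u":85}

Answer: {"fps":42,"sl":22,"u":85}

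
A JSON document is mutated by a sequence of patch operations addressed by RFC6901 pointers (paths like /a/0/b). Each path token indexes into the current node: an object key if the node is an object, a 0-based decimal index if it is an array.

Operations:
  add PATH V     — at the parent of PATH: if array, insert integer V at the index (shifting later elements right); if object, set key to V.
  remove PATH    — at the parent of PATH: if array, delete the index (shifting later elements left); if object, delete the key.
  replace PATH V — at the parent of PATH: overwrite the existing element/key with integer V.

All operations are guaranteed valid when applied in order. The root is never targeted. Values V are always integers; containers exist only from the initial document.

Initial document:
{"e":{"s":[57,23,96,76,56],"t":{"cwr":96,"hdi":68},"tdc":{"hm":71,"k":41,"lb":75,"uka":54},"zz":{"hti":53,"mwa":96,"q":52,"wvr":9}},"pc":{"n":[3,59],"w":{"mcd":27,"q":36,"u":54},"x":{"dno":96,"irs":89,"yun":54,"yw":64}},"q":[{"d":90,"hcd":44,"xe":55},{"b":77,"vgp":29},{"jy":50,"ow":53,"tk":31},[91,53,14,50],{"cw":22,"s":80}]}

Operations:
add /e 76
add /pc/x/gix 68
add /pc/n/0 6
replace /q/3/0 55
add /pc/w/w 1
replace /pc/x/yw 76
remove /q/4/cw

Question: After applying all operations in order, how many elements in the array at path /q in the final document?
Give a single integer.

After op 1 (add /e 76): {"e":76,"pc":{"n":[3,59],"w":{"mcd":27,"q":36,"u":54},"x":{"dno":96,"irs":89,"yun":54,"yw":64}},"q":[{"d":90,"hcd":44,"xe":55},{"b":77,"vgp":29},{"jy":50,"ow":53,"tk":31},[91,53,14,50],{"cw":22,"s":80}]}
After op 2 (add /pc/x/gix 68): {"e":76,"pc":{"n":[3,59],"w":{"mcd":27,"q":36,"u":54},"x":{"dno":96,"gix":68,"irs":89,"yun":54,"yw":64}},"q":[{"d":90,"hcd":44,"xe":55},{"b":77,"vgp":29},{"jy":50,"ow":53,"tk":31},[91,53,14,50],{"cw":22,"s":80}]}
After op 3 (add /pc/n/0 6): {"e":76,"pc":{"n":[6,3,59],"w":{"mcd":27,"q":36,"u":54},"x":{"dno":96,"gix":68,"irs":89,"yun":54,"yw":64}},"q":[{"d":90,"hcd":44,"xe":55},{"b":77,"vgp":29},{"jy":50,"ow":53,"tk":31},[91,53,14,50],{"cw":22,"s":80}]}
After op 4 (replace /q/3/0 55): {"e":76,"pc":{"n":[6,3,59],"w":{"mcd":27,"q":36,"u":54},"x":{"dno":96,"gix":68,"irs":89,"yun":54,"yw":64}},"q":[{"d":90,"hcd":44,"xe":55},{"b":77,"vgp":29},{"jy":50,"ow":53,"tk":31},[55,53,14,50],{"cw":22,"s":80}]}
After op 5 (add /pc/w/w 1): {"e":76,"pc":{"n":[6,3,59],"w":{"mcd":27,"q":36,"u":54,"w":1},"x":{"dno":96,"gix":68,"irs":89,"yun":54,"yw":64}},"q":[{"d":90,"hcd":44,"xe":55},{"b":77,"vgp":29},{"jy":50,"ow":53,"tk":31},[55,53,14,50],{"cw":22,"s":80}]}
After op 6 (replace /pc/x/yw 76): {"e":76,"pc":{"n":[6,3,59],"w":{"mcd":27,"q":36,"u":54,"w":1},"x":{"dno":96,"gix":68,"irs":89,"yun":54,"yw":76}},"q":[{"d":90,"hcd":44,"xe":55},{"b":77,"vgp":29},{"jy":50,"ow":53,"tk":31},[55,53,14,50],{"cw":22,"s":80}]}
After op 7 (remove /q/4/cw): {"e":76,"pc":{"n":[6,3,59],"w":{"mcd":27,"q":36,"u":54,"w":1},"x":{"dno":96,"gix":68,"irs":89,"yun":54,"yw":76}},"q":[{"d":90,"hcd":44,"xe":55},{"b":77,"vgp":29},{"jy":50,"ow":53,"tk":31},[55,53,14,50],{"s":80}]}
Size at path /q: 5

Answer: 5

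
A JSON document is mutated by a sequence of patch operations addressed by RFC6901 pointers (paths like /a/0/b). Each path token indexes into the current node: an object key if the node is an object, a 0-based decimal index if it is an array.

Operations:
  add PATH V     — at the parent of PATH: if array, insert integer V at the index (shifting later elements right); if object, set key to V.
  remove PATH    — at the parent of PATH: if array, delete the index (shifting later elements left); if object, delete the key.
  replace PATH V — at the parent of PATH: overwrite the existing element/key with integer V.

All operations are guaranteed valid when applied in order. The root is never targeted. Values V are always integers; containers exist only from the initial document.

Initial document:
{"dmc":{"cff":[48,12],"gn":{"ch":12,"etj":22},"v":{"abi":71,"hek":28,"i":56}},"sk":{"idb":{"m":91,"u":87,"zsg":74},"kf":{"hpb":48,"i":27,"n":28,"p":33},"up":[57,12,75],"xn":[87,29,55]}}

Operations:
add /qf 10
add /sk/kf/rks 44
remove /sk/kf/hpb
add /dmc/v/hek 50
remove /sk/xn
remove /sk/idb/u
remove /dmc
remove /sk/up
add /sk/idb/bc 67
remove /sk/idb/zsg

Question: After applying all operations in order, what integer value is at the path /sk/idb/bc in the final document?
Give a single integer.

Answer: 67

Derivation:
After op 1 (add /qf 10): {"dmc":{"cff":[48,12],"gn":{"ch":12,"etj":22},"v":{"abi":71,"hek":28,"i":56}},"qf":10,"sk":{"idb":{"m":91,"u":87,"zsg":74},"kf":{"hpb":48,"i":27,"n":28,"p":33},"up":[57,12,75],"xn":[87,29,55]}}
After op 2 (add /sk/kf/rks 44): {"dmc":{"cff":[48,12],"gn":{"ch":12,"etj":22},"v":{"abi":71,"hek":28,"i":56}},"qf":10,"sk":{"idb":{"m":91,"u":87,"zsg":74},"kf":{"hpb":48,"i":27,"n":28,"p":33,"rks":44},"up":[57,12,75],"xn":[87,29,55]}}
After op 3 (remove /sk/kf/hpb): {"dmc":{"cff":[48,12],"gn":{"ch":12,"etj":22},"v":{"abi":71,"hek":28,"i":56}},"qf":10,"sk":{"idb":{"m":91,"u":87,"zsg":74},"kf":{"i":27,"n":28,"p":33,"rks":44},"up":[57,12,75],"xn":[87,29,55]}}
After op 4 (add /dmc/v/hek 50): {"dmc":{"cff":[48,12],"gn":{"ch":12,"etj":22},"v":{"abi":71,"hek":50,"i":56}},"qf":10,"sk":{"idb":{"m":91,"u":87,"zsg":74},"kf":{"i":27,"n":28,"p":33,"rks":44},"up":[57,12,75],"xn":[87,29,55]}}
After op 5 (remove /sk/xn): {"dmc":{"cff":[48,12],"gn":{"ch":12,"etj":22},"v":{"abi":71,"hek":50,"i":56}},"qf":10,"sk":{"idb":{"m":91,"u":87,"zsg":74},"kf":{"i":27,"n":28,"p":33,"rks":44},"up":[57,12,75]}}
After op 6 (remove /sk/idb/u): {"dmc":{"cff":[48,12],"gn":{"ch":12,"etj":22},"v":{"abi":71,"hek":50,"i":56}},"qf":10,"sk":{"idb":{"m":91,"zsg":74},"kf":{"i":27,"n":28,"p":33,"rks":44},"up":[57,12,75]}}
After op 7 (remove /dmc): {"qf":10,"sk":{"idb":{"m":91,"zsg":74},"kf":{"i":27,"n":28,"p":33,"rks":44},"up":[57,12,75]}}
After op 8 (remove /sk/up): {"qf":10,"sk":{"idb":{"m":91,"zsg":74},"kf":{"i":27,"n":28,"p":33,"rks":44}}}
After op 9 (add /sk/idb/bc 67): {"qf":10,"sk":{"idb":{"bc":67,"m":91,"zsg":74},"kf":{"i":27,"n":28,"p":33,"rks":44}}}
After op 10 (remove /sk/idb/zsg): {"qf":10,"sk":{"idb":{"bc":67,"m":91},"kf":{"i":27,"n":28,"p":33,"rks":44}}}
Value at /sk/idb/bc: 67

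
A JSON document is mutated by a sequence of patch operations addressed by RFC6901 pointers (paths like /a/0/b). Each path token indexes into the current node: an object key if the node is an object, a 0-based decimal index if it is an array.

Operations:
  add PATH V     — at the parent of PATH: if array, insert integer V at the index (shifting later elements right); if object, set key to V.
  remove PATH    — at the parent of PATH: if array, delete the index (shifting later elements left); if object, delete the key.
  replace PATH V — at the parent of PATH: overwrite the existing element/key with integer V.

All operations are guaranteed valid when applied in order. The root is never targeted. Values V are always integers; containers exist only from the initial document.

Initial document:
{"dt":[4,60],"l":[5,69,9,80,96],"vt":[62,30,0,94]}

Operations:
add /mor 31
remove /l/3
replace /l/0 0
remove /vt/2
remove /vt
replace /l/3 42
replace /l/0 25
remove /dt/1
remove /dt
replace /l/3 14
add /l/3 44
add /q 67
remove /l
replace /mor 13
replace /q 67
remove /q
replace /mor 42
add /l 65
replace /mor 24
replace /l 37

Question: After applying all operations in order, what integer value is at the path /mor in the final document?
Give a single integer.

Answer: 24

Derivation:
After op 1 (add /mor 31): {"dt":[4,60],"l":[5,69,9,80,96],"mor":31,"vt":[62,30,0,94]}
After op 2 (remove /l/3): {"dt":[4,60],"l":[5,69,9,96],"mor":31,"vt":[62,30,0,94]}
After op 3 (replace /l/0 0): {"dt":[4,60],"l":[0,69,9,96],"mor":31,"vt":[62,30,0,94]}
After op 4 (remove /vt/2): {"dt":[4,60],"l":[0,69,9,96],"mor":31,"vt":[62,30,94]}
After op 5 (remove /vt): {"dt":[4,60],"l":[0,69,9,96],"mor":31}
After op 6 (replace /l/3 42): {"dt":[4,60],"l":[0,69,9,42],"mor":31}
After op 7 (replace /l/0 25): {"dt":[4,60],"l":[25,69,9,42],"mor":31}
After op 8 (remove /dt/1): {"dt":[4],"l":[25,69,9,42],"mor":31}
After op 9 (remove /dt): {"l":[25,69,9,42],"mor":31}
After op 10 (replace /l/3 14): {"l":[25,69,9,14],"mor":31}
After op 11 (add /l/3 44): {"l":[25,69,9,44,14],"mor":31}
After op 12 (add /q 67): {"l":[25,69,9,44,14],"mor":31,"q":67}
After op 13 (remove /l): {"mor":31,"q":67}
After op 14 (replace /mor 13): {"mor":13,"q":67}
After op 15 (replace /q 67): {"mor":13,"q":67}
After op 16 (remove /q): {"mor":13}
After op 17 (replace /mor 42): {"mor":42}
After op 18 (add /l 65): {"l":65,"mor":42}
After op 19 (replace /mor 24): {"l":65,"mor":24}
After op 20 (replace /l 37): {"l":37,"mor":24}
Value at /mor: 24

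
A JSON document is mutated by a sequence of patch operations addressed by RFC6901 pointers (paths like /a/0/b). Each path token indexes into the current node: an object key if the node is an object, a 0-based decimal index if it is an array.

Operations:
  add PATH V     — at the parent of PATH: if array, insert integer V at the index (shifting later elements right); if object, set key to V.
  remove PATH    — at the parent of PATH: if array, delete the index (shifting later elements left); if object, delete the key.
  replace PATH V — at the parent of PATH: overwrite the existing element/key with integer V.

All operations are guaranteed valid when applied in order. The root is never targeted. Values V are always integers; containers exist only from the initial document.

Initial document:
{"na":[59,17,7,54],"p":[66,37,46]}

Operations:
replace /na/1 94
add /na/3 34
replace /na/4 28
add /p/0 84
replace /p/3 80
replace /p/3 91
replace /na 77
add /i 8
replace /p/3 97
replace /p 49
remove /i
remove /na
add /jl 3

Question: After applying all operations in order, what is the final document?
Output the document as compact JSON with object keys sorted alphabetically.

After op 1 (replace /na/1 94): {"na":[59,94,7,54],"p":[66,37,46]}
After op 2 (add /na/3 34): {"na":[59,94,7,34,54],"p":[66,37,46]}
After op 3 (replace /na/4 28): {"na":[59,94,7,34,28],"p":[66,37,46]}
After op 4 (add /p/0 84): {"na":[59,94,7,34,28],"p":[84,66,37,46]}
After op 5 (replace /p/3 80): {"na":[59,94,7,34,28],"p":[84,66,37,80]}
After op 6 (replace /p/3 91): {"na":[59,94,7,34,28],"p":[84,66,37,91]}
After op 7 (replace /na 77): {"na":77,"p":[84,66,37,91]}
After op 8 (add /i 8): {"i":8,"na":77,"p":[84,66,37,91]}
After op 9 (replace /p/3 97): {"i":8,"na":77,"p":[84,66,37,97]}
After op 10 (replace /p 49): {"i":8,"na":77,"p":49}
After op 11 (remove /i): {"na":77,"p":49}
After op 12 (remove /na): {"p":49}
After op 13 (add /jl 3): {"jl":3,"p":49}

Answer: {"jl":3,"p":49}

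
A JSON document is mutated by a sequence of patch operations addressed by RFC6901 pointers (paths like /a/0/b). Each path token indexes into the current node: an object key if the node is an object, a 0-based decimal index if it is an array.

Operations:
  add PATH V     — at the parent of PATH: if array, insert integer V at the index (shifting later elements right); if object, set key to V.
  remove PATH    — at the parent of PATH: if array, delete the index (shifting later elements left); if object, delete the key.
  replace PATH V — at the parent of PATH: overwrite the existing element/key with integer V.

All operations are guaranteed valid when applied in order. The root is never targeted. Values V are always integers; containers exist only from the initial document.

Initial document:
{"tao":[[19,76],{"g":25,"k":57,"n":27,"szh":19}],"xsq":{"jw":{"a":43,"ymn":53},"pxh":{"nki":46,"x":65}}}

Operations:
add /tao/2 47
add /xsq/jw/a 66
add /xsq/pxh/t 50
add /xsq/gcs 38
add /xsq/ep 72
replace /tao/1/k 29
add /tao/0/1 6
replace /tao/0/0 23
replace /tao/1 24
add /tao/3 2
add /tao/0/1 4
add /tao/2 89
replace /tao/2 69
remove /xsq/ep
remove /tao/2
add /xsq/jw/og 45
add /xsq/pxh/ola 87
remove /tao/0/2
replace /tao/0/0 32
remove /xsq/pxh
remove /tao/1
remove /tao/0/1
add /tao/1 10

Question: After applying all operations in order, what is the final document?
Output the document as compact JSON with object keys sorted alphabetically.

Answer: {"tao":[[32,76],10,47,2],"xsq":{"gcs":38,"jw":{"a":66,"og":45,"ymn":53}}}

Derivation:
After op 1 (add /tao/2 47): {"tao":[[19,76],{"g":25,"k":57,"n":27,"szh":19},47],"xsq":{"jw":{"a":43,"ymn":53},"pxh":{"nki":46,"x":65}}}
After op 2 (add /xsq/jw/a 66): {"tao":[[19,76],{"g":25,"k":57,"n":27,"szh":19},47],"xsq":{"jw":{"a":66,"ymn":53},"pxh":{"nki":46,"x":65}}}
After op 3 (add /xsq/pxh/t 50): {"tao":[[19,76],{"g":25,"k":57,"n":27,"szh":19},47],"xsq":{"jw":{"a":66,"ymn":53},"pxh":{"nki":46,"t":50,"x":65}}}
After op 4 (add /xsq/gcs 38): {"tao":[[19,76],{"g":25,"k":57,"n":27,"szh":19},47],"xsq":{"gcs":38,"jw":{"a":66,"ymn":53},"pxh":{"nki":46,"t":50,"x":65}}}
After op 5 (add /xsq/ep 72): {"tao":[[19,76],{"g":25,"k":57,"n":27,"szh":19},47],"xsq":{"ep":72,"gcs":38,"jw":{"a":66,"ymn":53},"pxh":{"nki":46,"t":50,"x":65}}}
After op 6 (replace /tao/1/k 29): {"tao":[[19,76],{"g":25,"k":29,"n":27,"szh":19},47],"xsq":{"ep":72,"gcs":38,"jw":{"a":66,"ymn":53},"pxh":{"nki":46,"t":50,"x":65}}}
After op 7 (add /tao/0/1 6): {"tao":[[19,6,76],{"g":25,"k":29,"n":27,"szh":19},47],"xsq":{"ep":72,"gcs":38,"jw":{"a":66,"ymn":53},"pxh":{"nki":46,"t":50,"x":65}}}
After op 8 (replace /tao/0/0 23): {"tao":[[23,6,76],{"g":25,"k":29,"n":27,"szh":19},47],"xsq":{"ep":72,"gcs":38,"jw":{"a":66,"ymn":53},"pxh":{"nki":46,"t":50,"x":65}}}
After op 9 (replace /tao/1 24): {"tao":[[23,6,76],24,47],"xsq":{"ep":72,"gcs":38,"jw":{"a":66,"ymn":53},"pxh":{"nki":46,"t":50,"x":65}}}
After op 10 (add /tao/3 2): {"tao":[[23,6,76],24,47,2],"xsq":{"ep":72,"gcs":38,"jw":{"a":66,"ymn":53},"pxh":{"nki":46,"t":50,"x":65}}}
After op 11 (add /tao/0/1 4): {"tao":[[23,4,6,76],24,47,2],"xsq":{"ep":72,"gcs":38,"jw":{"a":66,"ymn":53},"pxh":{"nki":46,"t":50,"x":65}}}
After op 12 (add /tao/2 89): {"tao":[[23,4,6,76],24,89,47,2],"xsq":{"ep":72,"gcs":38,"jw":{"a":66,"ymn":53},"pxh":{"nki":46,"t":50,"x":65}}}
After op 13 (replace /tao/2 69): {"tao":[[23,4,6,76],24,69,47,2],"xsq":{"ep":72,"gcs":38,"jw":{"a":66,"ymn":53},"pxh":{"nki":46,"t":50,"x":65}}}
After op 14 (remove /xsq/ep): {"tao":[[23,4,6,76],24,69,47,2],"xsq":{"gcs":38,"jw":{"a":66,"ymn":53},"pxh":{"nki":46,"t":50,"x":65}}}
After op 15 (remove /tao/2): {"tao":[[23,4,6,76],24,47,2],"xsq":{"gcs":38,"jw":{"a":66,"ymn":53},"pxh":{"nki":46,"t":50,"x":65}}}
After op 16 (add /xsq/jw/og 45): {"tao":[[23,4,6,76],24,47,2],"xsq":{"gcs":38,"jw":{"a":66,"og":45,"ymn":53},"pxh":{"nki":46,"t":50,"x":65}}}
After op 17 (add /xsq/pxh/ola 87): {"tao":[[23,4,6,76],24,47,2],"xsq":{"gcs":38,"jw":{"a":66,"og":45,"ymn":53},"pxh":{"nki":46,"ola":87,"t":50,"x":65}}}
After op 18 (remove /tao/0/2): {"tao":[[23,4,76],24,47,2],"xsq":{"gcs":38,"jw":{"a":66,"og":45,"ymn":53},"pxh":{"nki":46,"ola":87,"t":50,"x":65}}}
After op 19 (replace /tao/0/0 32): {"tao":[[32,4,76],24,47,2],"xsq":{"gcs":38,"jw":{"a":66,"og":45,"ymn":53},"pxh":{"nki":46,"ola":87,"t":50,"x":65}}}
After op 20 (remove /xsq/pxh): {"tao":[[32,4,76],24,47,2],"xsq":{"gcs":38,"jw":{"a":66,"og":45,"ymn":53}}}
After op 21 (remove /tao/1): {"tao":[[32,4,76],47,2],"xsq":{"gcs":38,"jw":{"a":66,"og":45,"ymn":53}}}
After op 22 (remove /tao/0/1): {"tao":[[32,76],47,2],"xsq":{"gcs":38,"jw":{"a":66,"og":45,"ymn":53}}}
After op 23 (add /tao/1 10): {"tao":[[32,76],10,47,2],"xsq":{"gcs":38,"jw":{"a":66,"og":45,"ymn":53}}}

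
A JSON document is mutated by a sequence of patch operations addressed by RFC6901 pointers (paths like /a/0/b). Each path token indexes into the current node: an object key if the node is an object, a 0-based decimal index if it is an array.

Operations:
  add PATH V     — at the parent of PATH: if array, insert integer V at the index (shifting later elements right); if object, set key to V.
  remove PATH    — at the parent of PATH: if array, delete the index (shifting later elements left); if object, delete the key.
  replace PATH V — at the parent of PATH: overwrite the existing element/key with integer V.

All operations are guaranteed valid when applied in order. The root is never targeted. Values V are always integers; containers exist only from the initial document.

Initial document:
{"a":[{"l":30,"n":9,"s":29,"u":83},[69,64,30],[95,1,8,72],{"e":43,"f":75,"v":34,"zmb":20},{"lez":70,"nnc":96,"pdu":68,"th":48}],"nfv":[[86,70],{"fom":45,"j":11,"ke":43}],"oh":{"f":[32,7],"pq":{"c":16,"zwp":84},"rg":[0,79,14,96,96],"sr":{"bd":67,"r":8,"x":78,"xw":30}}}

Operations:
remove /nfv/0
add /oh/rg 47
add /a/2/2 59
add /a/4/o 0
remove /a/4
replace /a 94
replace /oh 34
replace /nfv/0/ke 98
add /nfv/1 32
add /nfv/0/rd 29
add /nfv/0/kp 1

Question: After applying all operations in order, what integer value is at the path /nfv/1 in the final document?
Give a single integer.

After op 1 (remove /nfv/0): {"a":[{"l":30,"n":9,"s":29,"u":83},[69,64,30],[95,1,8,72],{"e":43,"f":75,"v":34,"zmb":20},{"lez":70,"nnc":96,"pdu":68,"th":48}],"nfv":[{"fom":45,"j":11,"ke":43}],"oh":{"f":[32,7],"pq":{"c":16,"zwp":84},"rg":[0,79,14,96,96],"sr":{"bd":67,"r":8,"x":78,"xw":30}}}
After op 2 (add /oh/rg 47): {"a":[{"l":30,"n":9,"s":29,"u":83},[69,64,30],[95,1,8,72],{"e":43,"f":75,"v":34,"zmb":20},{"lez":70,"nnc":96,"pdu":68,"th":48}],"nfv":[{"fom":45,"j":11,"ke":43}],"oh":{"f":[32,7],"pq":{"c":16,"zwp":84},"rg":47,"sr":{"bd":67,"r":8,"x":78,"xw":30}}}
After op 3 (add /a/2/2 59): {"a":[{"l":30,"n":9,"s":29,"u":83},[69,64,30],[95,1,59,8,72],{"e":43,"f":75,"v":34,"zmb":20},{"lez":70,"nnc":96,"pdu":68,"th":48}],"nfv":[{"fom":45,"j":11,"ke":43}],"oh":{"f":[32,7],"pq":{"c":16,"zwp":84},"rg":47,"sr":{"bd":67,"r":8,"x":78,"xw":30}}}
After op 4 (add /a/4/o 0): {"a":[{"l":30,"n":9,"s":29,"u":83},[69,64,30],[95,1,59,8,72],{"e":43,"f":75,"v":34,"zmb":20},{"lez":70,"nnc":96,"o":0,"pdu":68,"th":48}],"nfv":[{"fom":45,"j":11,"ke":43}],"oh":{"f":[32,7],"pq":{"c":16,"zwp":84},"rg":47,"sr":{"bd":67,"r":8,"x":78,"xw":30}}}
After op 5 (remove /a/4): {"a":[{"l":30,"n":9,"s":29,"u":83},[69,64,30],[95,1,59,8,72],{"e":43,"f":75,"v":34,"zmb":20}],"nfv":[{"fom":45,"j":11,"ke":43}],"oh":{"f":[32,7],"pq":{"c":16,"zwp":84},"rg":47,"sr":{"bd":67,"r":8,"x":78,"xw":30}}}
After op 6 (replace /a 94): {"a":94,"nfv":[{"fom":45,"j":11,"ke":43}],"oh":{"f":[32,7],"pq":{"c":16,"zwp":84},"rg":47,"sr":{"bd":67,"r":8,"x":78,"xw":30}}}
After op 7 (replace /oh 34): {"a":94,"nfv":[{"fom":45,"j":11,"ke":43}],"oh":34}
After op 8 (replace /nfv/0/ke 98): {"a":94,"nfv":[{"fom":45,"j":11,"ke":98}],"oh":34}
After op 9 (add /nfv/1 32): {"a":94,"nfv":[{"fom":45,"j":11,"ke":98},32],"oh":34}
After op 10 (add /nfv/0/rd 29): {"a":94,"nfv":[{"fom":45,"j":11,"ke":98,"rd":29},32],"oh":34}
After op 11 (add /nfv/0/kp 1): {"a":94,"nfv":[{"fom":45,"j":11,"ke":98,"kp":1,"rd":29},32],"oh":34}
Value at /nfv/1: 32

Answer: 32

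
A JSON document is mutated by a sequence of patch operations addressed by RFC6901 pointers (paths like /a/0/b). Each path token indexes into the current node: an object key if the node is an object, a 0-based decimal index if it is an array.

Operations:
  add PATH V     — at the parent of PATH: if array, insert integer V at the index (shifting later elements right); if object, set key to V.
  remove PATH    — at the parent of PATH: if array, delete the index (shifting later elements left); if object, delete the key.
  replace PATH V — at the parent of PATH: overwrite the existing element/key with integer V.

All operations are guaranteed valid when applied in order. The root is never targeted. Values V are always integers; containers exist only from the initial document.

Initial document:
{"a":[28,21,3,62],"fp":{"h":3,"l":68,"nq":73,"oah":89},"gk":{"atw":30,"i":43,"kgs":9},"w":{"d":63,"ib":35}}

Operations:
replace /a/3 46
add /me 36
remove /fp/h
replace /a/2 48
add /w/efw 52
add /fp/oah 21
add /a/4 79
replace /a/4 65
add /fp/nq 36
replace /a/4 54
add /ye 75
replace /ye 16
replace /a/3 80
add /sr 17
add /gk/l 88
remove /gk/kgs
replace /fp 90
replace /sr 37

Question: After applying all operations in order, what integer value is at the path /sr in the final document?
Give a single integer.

Answer: 37

Derivation:
After op 1 (replace /a/3 46): {"a":[28,21,3,46],"fp":{"h":3,"l":68,"nq":73,"oah":89},"gk":{"atw":30,"i":43,"kgs":9},"w":{"d":63,"ib":35}}
After op 2 (add /me 36): {"a":[28,21,3,46],"fp":{"h":3,"l":68,"nq":73,"oah":89},"gk":{"atw":30,"i":43,"kgs":9},"me":36,"w":{"d":63,"ib":35}}
After op 3 (remove /fp/h): {"a":[28,21,3,46],"fp":{"l":68,"nq":73,"oah":89},"gk":{"atw":30,"i":43,"kgs":9},"me":36,"w":{"d":63,"ib":35}}
After op 4 (replace /a/2 48): {"a":[28,21,48,46],"fp":{"l":68,"nq":73,"oah":89},"gk":{"atw":30,"i":43,"kgs":9},"me":36,"w":{"d":63,"ib":35}}
After op 5 (add /w/efw 52): {"a":[28,21,48,46],"fp":{"l":68,"nq":73,"oah":89},"gk":{"atw":30,"i":43,"kgs":9},"me":36,"w":{"d":63,"efw":52,"ib":35}}
After op 6 (add /fp/oah 21): {"a":[28,21,48,46],"fp":{"l":68,"nq":73,"oah":21},"gk":{"atw":30,"i":43,"kgs":9},"me":36,"w":{"d":63,"efw":52,"ib":35}}
After op 7 (add /a/4 79): {"a":[28,21,48,46,79],"fp":{"l":68,"nq":73,"oah":21},"gk":{"atw":30,"i":43,"kgs":9},"me":36,"w":{"d":63,"efw":52,"ib":35}}
After op 8 (replace /a/4 65): {"a":[28,21,48,46,65],"fp":{"l":68,"nq":73,"oah":21},"gk":{"atw":30,"i":43,"kgs":9},"me":36,"w":{"d":63,"efw":52,"ib":35}}
After op 9 (add /fp/nq 36): {"a":[28,21,48,46,65],"fp":{"l":68,"nq":36,"oah":21},"gk":{"atw":30,"i":43,"kgs":9},"me":36,"w":{"d":63,"efw":52,"ib":35}}
After op 10 (replace /a/4 54): {"a":[28,21,48,46,54],"fp":{"l":68,"nq":36,"oah":21},"gk":{"atw":30,"i":43,"kgs":9},"me":36,"w":{"d":63,"efw":52,"ib":35}}
After op 11 (add /ye 75): {"a":[28,21,48,46,54],"fp":{"l":68,"nq":36,"oah":21},"gk":{"atw":30,"i":43,"kgs":9},"me":36,"w":{"d":63,"efw":52,"ib":35},"ye":75}
After op 12 (replace /ye 16): {"a":[28,21,48,46,54],"fp":{"l":68,"nq":36,"oah":21},"gk":{"atw":30,"i":43,"kgs":9},"me":36,"w":{"d":63,"efw":52,"ib":35},"ye":16}
After op 13 (replace /a/3 80): {"a":[28,21,48,80,54],"fp":{"l":68,"nq":36,"oah":21},"gk":{"atw":30,"i":43,"kgs":9},"me":36,"w":{"d":63,"efw":52,"ib":35},"ye":16}
After op 14 (add /sr 17): {"a":[28,21,48,80,54],"fp":{"l":68,"nq":36,"oah":21},"gk":{"atw":30,"i":43,"kgs":9},"me":36,"sr":17,"w":{"d":63,"efw":52,"ib":35},"ye":16}
After op 15 (add /gk/l 88): {"a":[28,21,48,80,54],"fp":{"l":68,"nq":36,"oah":21},"gk":{"atw":30,"i":43,"kgs":9,"l":88},"me":36,"sr":17,"w":{"d":63,"efw":52,"ib":35},"ye":16}
After op 16 (remove /gk/kgs): {"a":[28,21,48,80,54],"fp":{"l":68,"nq":36,"oah":21},"gk":{"atw":30,"i":43,"l":88},"me":36,"sr":17,"w":{"d":63,"efw":52,"ib":35},"ye":16}
After op 17 (replace /fp 90): {"a":[28,21,48,80,54],"fp":90,"gk":{"atw":30,"i":43,"l":88},"me":36,"sr":17,"w":{"d":63,"efw":52,"ib":35},"ye":16}
After op 18 (replace /sr 37): {"a":[28,21,48,80,54],"fp":90,"gk":{"atw":30,"i":43,"l":88},"me":36,"sr":37,"w":{"d":63,"efw":52,"ib":35},"ye":16}
Value at /sr: 37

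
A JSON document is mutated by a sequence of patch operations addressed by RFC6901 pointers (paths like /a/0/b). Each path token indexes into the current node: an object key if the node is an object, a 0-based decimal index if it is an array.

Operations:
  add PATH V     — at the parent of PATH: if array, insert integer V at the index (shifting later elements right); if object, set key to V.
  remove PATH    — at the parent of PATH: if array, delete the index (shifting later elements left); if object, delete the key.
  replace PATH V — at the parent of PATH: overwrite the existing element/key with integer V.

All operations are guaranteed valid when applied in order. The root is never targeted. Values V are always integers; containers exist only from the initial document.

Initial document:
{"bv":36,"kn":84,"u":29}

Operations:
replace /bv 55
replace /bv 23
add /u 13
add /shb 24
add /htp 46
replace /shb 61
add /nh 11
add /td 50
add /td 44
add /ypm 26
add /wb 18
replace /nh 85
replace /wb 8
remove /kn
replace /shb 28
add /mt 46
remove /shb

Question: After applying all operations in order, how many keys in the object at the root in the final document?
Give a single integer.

After op 1 (replace /bv 55): {"bv":55,"kn":84,"u":29}
After op 2 (replace /bv 23): {"bv":23,"kn":84,"u":29}
After op 3 (add /u 13): {"bv":23,"kn":84,"u":13}
After op 4 (add /shb 24): {"bv":23,"kn":84,"shb":24,"u":13}
After op 5 (add /htp 46): {"bv":23,"htp":46,"kn":84,"shb":24,"u":13}
After op 6 (replace /shb 61): {"bv":23,"htp":46,"kn":84,"shb":61,"u":13}
After op 7 (add /nh 11): {"bv":23,"htp":46,"kn":84,"nh":11,"shb":61,"u":13}
After op 8 (add /td 50): {"bv":23,"htp":46,"kn":84,"nh":11,"shb":61,"td":50,"u":13}
After op 9 (add /td 44): {"bv":23,"htp":46,"kn":84,"nh":11,"shb":61,"td":44,"u":13}
After op 10 (add /ypm 26): {"bv":23,"htp":46,"kn":84,"nh":11,"shb":61,"td":44,"u":13,"ypm":26}
After op 11 (add /wb 18): {"bv":23,"htp":46,"kn":84,"nh":11,"shb":61,"td":44,"u":13,"wb":18,"ypm":26}
After op 12 (replace /nh 85): {"bv":23,"htp":46,"kn":84,"nh":85,"shb":61,"td":44,"u":13,"wb":18,"ypm":26}
After op 13 (replace /wb 8): {"bv":23,"htp":46,"kn":84,"nh":85,"shb":61,"td":44,"u":13,"wb":8,"ypm":26}
After op 14 (remove /kn): {"bv":23,"htp":46,"nh":85,"shb":61,"td":44,"u":13,"wb":8,"ypm":26}
After op 15 (replace /shb 28): {"bv":23,"htp":46,"nh":85,"shb":28,"td":44,"u":13,"wb":8,"ypm":26}
After op 16 (add /mt 46): {"bv":23,"htp":46,"mt":46,"nh":85,"shb":28,"td":44,"u":13,"wb":8,"ypm":26}
After op 17 (remove /shb): {"bv":23,"htp":46,"mt":46,"nh":85,"td":44,"u":13,"wb":8,"ypm":26}
Size at the root: 8

Answer: 8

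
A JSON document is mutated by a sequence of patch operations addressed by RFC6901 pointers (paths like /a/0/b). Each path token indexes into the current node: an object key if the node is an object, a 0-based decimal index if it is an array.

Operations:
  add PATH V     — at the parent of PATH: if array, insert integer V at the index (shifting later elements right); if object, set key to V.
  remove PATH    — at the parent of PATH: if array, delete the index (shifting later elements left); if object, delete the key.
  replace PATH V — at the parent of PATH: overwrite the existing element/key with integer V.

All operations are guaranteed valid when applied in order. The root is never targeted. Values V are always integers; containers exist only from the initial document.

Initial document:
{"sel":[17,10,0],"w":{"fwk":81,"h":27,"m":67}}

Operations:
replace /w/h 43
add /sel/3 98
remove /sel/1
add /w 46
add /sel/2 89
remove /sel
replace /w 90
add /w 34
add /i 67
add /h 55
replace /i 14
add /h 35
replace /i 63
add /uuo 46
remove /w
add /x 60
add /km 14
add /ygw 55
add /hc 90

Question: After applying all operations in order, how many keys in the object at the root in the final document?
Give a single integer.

Answer: 7

Derivation:
After op 1 (replace /w/h 43): {"sel":[17,10,0],"w":{"fwk":81,"h":43,"m":67}}
After op 2 (add /sel/3 98): {"sel":[17,10,0,98],"w":{"fwk":81,"h":43,"m":67}}
After op 3 (remove /sel/1): {"sel":[17,0,98],"w":{"fwk":81,"h":43,"m":67}}
After op 4 (add /w 46): {"sel":[17,0,98],"w":46}
After op 5 (add /sel/2 89): {"sel":[17,0,89,98],"w":46}
After op 6 (remove /sel): {"w":46}
After op 7 (replace /w 90): {"w":90}
After op 8 (add /w 34): {"w":34}
After op 9 (add /i 67): {"i":67,"w":34}
After op 10 (add /h 55): {"h":55,"i":67,"w":34}
After op 11 (replace /i 14): {"h":55,"i":14,"w":34}
After op 12 (add /h 35): {"h":35,"i":14,"w":34}
After op 13 (replace /i 63): {"h":35,"i":63,"w":34}
After op 14 (add /uuo 46): {"h":35,"i":63,"uuo":46,"w":34}
After op 15 (remove /w): {"h":35,"i":63,"uuo":46}
After op 16 (add /x 60): {"h":35,"i":63,"uuo":46,"x":60}
After op 17 (add /km 14): {"h":35,"i":63,"km":14,"uuo":46,"x":60}
After op 18 (add /ygw 55): {"h":35,"i":63,"km":14,"uuo":46,"x":60,"ygw":55}
After op 19 (add /hc 90): {"h":35,"hc":90,"i":63,"km":14,"uuo":46,"x":60,"ygw":55}
Size at the root: 7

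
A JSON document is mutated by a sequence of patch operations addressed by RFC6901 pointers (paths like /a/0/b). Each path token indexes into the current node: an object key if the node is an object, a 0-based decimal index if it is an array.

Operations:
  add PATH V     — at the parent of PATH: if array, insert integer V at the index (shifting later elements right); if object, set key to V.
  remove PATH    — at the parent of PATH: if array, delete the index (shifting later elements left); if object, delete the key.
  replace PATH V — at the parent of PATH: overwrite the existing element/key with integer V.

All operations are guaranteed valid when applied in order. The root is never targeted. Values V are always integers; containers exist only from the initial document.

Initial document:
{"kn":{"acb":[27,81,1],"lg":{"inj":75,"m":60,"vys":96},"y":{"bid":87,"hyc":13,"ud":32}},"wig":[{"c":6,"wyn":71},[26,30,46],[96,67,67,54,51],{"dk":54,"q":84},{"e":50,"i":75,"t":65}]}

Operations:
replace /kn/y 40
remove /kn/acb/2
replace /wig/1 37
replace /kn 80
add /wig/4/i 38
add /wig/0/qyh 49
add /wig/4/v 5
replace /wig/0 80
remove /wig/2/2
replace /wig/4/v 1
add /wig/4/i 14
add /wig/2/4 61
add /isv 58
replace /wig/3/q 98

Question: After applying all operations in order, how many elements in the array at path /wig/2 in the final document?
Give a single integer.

After op 1 (replace /kn/y 40): {"kn":{"acb":[27,81,1],"lg":{"inj":75,"m":60,"vys":96},"y":40},"wig":[{"c":6,"wyn":71},[26,30,46],[96,67,67,54,51],{"dk":54,"q":84},{"e":50,"i":75,"t":65}]}
After op 2 (remove /kn/acb/2): {"kn":{"acb":[27,81],"lg":{"inj":75,"m":60,"vys":96},"y":40},"wig":[{"c":6,"wyn":71},[26,30,46],[96,67,67,54,51],{"dk":54,"q":84},{"e":50,"i":75,"t":65}]}
After op 3 (replace /wig/1 37): {"kn":{"acb":[27,81],"lg":{"inj":75,"m":60,"vys":96},"y":40},"wig":[{"c":6,"wyn":71},37,[96,67,67,54,51],{"dk":54,"q":84},{"e":50,"i":75,"t":65}]}
After op 4 (replace /kn 80): {"kn":80,"wig":[{"c":6,"wyn":71},37,[96,67,67,54,51],{"dk":54,"q":84},{"e":50,"i":75,"t":65}]}
After op 5 (add /wig/4/i 38): {"kn":80,"wig":[{"c":6,"wyn":71},37,[96,67,67,54,51],{"dk":54,"q":84},{"e":50,"i":38,"t":65}]}
After op 6 (add /wig/0/qyh 49): {"kn":80,"wig":[{"c":6,"qyh":49,"wyn":71},37,[96,67,67,54,51],{"dk":54,"q":84},{"e":50,"i":38,"t":65}]}
After op 7 (add /wig/4/v 5): {"kn":80,"wig":[{"c":6,"qyh":49,"wyn":71},37,[96,67,67,54,51],{"dk":54,"q":84},{"e":50,"i":38,"t":65,"v":5}]}
After op 8 (replace /wig/0 80): {"kn":80,"wig":[80,37,[96,67,67,54,51],{"dk":54,"q":84},{"e":50,"i":38,"t":65,"v":5}]}
After op 9 (remove /wig/2/2): {"kn":80,"wig":[80,37,[96,67,54,51],{"dk":54,"q":84},{"e":50,"i":38,"t":65,"v":5}]}
After op 10 (replace /wig/4/v 1): {"kn":80,"wig":[80,37,[96,67,54,51],{"dk":54,"q":84},{"e":50,"i":38,"t":65,"v":1}]}
After op 11 (add /wig/4/i 14): {"kn":80,"wig":[80,37,[96,67,54,51],{"dk":54,"q":84},{"e":50,"i":14,"t":65,"v":1}]}
After op 12 (add /wig/2/4 61): {"kn":80,"wig":[80,37,[96,67,54,51,61],{"dk":54,"q":84},{"e":50,"i":14,"t":65,"v":1}]}
After op 13 (add /isv 58): {"isv":58,"kn":80,"wig":[80,37,[96,67,54,51,61],{"dk":54,"q":84},{"e":50,"i":14,"t":65,"v":1}]}
After op 14 (replace /wig/3/q 98): {"isv":58,"kn":80,"wig":[80,37,[96,67,54,51,61],{"dk":54,"q":98},{"e":50,"i":14,"t":65,"v":1}]}
Size at path /wig/2: 5

Answer: 5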